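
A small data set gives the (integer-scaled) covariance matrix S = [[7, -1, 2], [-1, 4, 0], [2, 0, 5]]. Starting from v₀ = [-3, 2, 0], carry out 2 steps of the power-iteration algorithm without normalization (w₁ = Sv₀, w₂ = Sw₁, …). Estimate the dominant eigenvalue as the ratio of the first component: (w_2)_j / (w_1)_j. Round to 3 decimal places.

λ ≈ 8.000

w1 = Sv₀ = (7·(-3) + (-1)·2 + 2·0; (-1)·(-3) + 4·2 + 0·0; 2·(-3) + 0·2 + 5·0) = (-23, 11, -6)
w2 = Sw1 = (7·(-23) + (-1)·11 + 2·(-6); (-1)·(-23) + 4·11 + 0·(-6); 2·(-23) + 0·11 + 5·(-6)) = (-184, 67, -76)
Ratio at component: -184 / -23 = 8.000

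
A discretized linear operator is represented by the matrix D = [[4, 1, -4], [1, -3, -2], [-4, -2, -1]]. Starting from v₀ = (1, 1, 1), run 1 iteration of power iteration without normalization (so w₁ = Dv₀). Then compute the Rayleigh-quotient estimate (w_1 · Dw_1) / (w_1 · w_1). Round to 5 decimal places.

-2.37879

w1 = Dv₀ = (4·1 + 1·1 + (-4)·1; 1·1 + (-3)·1 + (-2)·1; (-4)·1 + (-2)·1 + (-1)·1) = (1, -4, -7)
Dw1 = (28, 27, 11)
w1·Dw1 = 1·28 + (-4)·27 + (-7)·11 = -157; w1·w1 = 1·1 + (-4)·(-4) + (-7)·(-7) = 66
λ ≈ -157/66 = -2.37879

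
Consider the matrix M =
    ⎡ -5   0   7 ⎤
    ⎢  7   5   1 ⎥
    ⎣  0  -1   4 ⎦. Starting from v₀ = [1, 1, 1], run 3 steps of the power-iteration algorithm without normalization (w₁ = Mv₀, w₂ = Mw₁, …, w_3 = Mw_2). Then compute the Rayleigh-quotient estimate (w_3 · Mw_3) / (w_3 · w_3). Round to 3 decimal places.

w1 = Mv₀ = (2, 13, 3)
w2 = Mw1 = (11, 82, -1)
w3 = Mw2 = (-62, 486, -86)
Mw3 = (-292, 1910, -830)
w3·Mw3 = (-62)·(-292) + 486·1910 + (-86)·(-830) = 1017744; w3·w3 = (-62)·(-62) + 486·486 + (-86)·(-86) = 247436
λ ≈ 1017744/247436 = 4.113

λ ≈ 4.113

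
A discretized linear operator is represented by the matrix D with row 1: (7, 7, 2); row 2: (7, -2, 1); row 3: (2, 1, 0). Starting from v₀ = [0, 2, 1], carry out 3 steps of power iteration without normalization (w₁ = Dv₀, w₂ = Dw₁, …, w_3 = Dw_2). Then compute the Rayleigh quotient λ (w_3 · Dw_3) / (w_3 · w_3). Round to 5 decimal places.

w1 = Dv₀ = (7·0 + 7·2 + 2·1; 7·0 + (-2)·2 + 1·1; 2·0 + 1·2 + 0·1) = (16, -3, 2)
w2 = Dw1 = (7·16 + 7·(-3) + 2·2; 7·16 + (-2)·(-3) + 1·2; 2·16 + 1·(-3) + 0·2) = (95, 120, 29)
w3 = Dw2 = (1563, 454, 310)
Dw3 = (14739, 10343, 3580)
w3·Dw3 = 1563·14739 + 454·10343 + 310·3580 = 28842579; w3·w3 = 1563·1563 + 454·454 + 310·310 = 2745185
λ ≈ 28842579/2745185 = 10.50661

λ ≈ 10.50661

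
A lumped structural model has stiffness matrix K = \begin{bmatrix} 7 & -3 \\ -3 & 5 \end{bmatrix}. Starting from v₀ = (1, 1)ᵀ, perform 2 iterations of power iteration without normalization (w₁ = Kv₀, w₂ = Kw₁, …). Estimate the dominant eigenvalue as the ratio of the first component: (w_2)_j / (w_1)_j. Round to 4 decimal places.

w1 = Kv₀ = (4, 2)
w2 = Kw1 = (22, -2)
Ratio at component: 22 / 4 = 5.5000

λ ≈ 5.5000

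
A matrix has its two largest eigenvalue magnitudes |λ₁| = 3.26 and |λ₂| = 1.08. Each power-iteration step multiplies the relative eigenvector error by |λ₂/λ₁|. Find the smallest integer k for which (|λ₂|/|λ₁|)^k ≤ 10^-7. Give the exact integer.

15

|λ₂/λ₁| = 1.08/3.26 = 0.33129
Need k ≥ ln(10^-7) / ln(0.33129) = -16.1181 / -1.1048 ≈ 14.590
Smallest integer k satisfying the bound: 15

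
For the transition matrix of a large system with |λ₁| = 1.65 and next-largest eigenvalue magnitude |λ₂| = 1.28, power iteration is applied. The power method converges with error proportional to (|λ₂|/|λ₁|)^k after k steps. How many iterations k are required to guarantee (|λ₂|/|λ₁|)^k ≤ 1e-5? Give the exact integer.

46

|λ₂/λ₁| = 1.28/1.65 = 0.77576
Need k ≥ ln(1e-5) / ln(0.77576) = -11.5129 / -0.2539 ≈ 45.342
Smallest integer k satisfying the bound: 46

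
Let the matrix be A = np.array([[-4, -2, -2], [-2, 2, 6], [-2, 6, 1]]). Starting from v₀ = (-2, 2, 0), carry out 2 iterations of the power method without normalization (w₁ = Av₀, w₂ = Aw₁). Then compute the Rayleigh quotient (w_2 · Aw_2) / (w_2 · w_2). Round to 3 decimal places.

λ ≈ 6.606

w1 = Av₀ = ((-4)·(-2) + (-2)·2 + (-2)·0; (-2)·(-2) + 2·2 + 6·0; (-2)·(-2) + 6·2 + 1·0) = (4, 8, 16)
w2 = Aw1 = ((-4)·4 + (-2)·8 + (-2)·16; (-2)·4 + 2·8 + 6·16; (-2)·4 + 6·8 + 1·16) = (-64, 104, 56)
Aw2 = (-64, 672, 808)
w2·Aw2 = (-64)·(-64) + 104·672 + 56·808 = 119232; w2·w2 = (-64)·(-64) + 104·104 + 56·56 = 18048
λ ≈ 119232/18048 = 6.606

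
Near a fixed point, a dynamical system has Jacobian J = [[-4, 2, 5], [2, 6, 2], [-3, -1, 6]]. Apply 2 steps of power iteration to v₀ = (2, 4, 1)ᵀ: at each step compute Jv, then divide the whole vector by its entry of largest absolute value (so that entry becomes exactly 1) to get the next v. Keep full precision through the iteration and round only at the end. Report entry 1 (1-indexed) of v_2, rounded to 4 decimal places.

0.1099

Jv0 = (5.00000, 30.00000, -4.00000); divide by 30.00000 → v1 = (0.16667, 1.00000, -0.13333)
Jv1 = (0.66667, 6.06667, -2.30000); divide by 6.06667 → v2 = (0.10989, 1.00000, -0.37912)
Requested entry of v2: 20/182 = 0.1099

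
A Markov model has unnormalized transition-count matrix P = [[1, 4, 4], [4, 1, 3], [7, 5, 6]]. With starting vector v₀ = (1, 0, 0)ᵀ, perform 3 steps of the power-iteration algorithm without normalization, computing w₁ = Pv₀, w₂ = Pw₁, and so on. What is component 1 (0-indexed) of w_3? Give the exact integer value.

w1 = Pv₀ = (1·1 + 4·0 + 4·0; 4·1 + 1·0 + 3·0; 7·1 + 5·0 + 6·0) = (1, 4, 7)
w2 = Pw1 = (1·1 + 4·4 + 4·7; 4·1 + 1·4 + 3·7; 7·1 + 5·4 + 6·7) = (45, 29, 69)
w3 = Pw2 = (437, 416, 874)
The requested component of w3 is 416.

416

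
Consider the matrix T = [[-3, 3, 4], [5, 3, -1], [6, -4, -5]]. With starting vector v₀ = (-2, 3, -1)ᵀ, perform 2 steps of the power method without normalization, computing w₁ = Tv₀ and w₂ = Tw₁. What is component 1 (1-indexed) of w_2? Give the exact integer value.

-109

w1 = Tv₀ = (11, 0, -19)
w2 = Tw1 = (-109, 74, 161)
The requested component of w2 is -109.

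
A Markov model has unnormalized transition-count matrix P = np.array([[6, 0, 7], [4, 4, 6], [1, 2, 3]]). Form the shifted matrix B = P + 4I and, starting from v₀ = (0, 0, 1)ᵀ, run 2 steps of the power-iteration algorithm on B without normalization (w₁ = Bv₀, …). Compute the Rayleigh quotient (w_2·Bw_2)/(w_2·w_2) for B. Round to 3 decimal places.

μ ≈ 14.383

B = P + 4I has rows (10, 0, 7); (4, 8, 6); (1, 2, 7)
w1 = Bv₀ = (7, 6, 7)
w2 = Bw1 = (119, 118, 68)
Bw2 = (1666, 1828, 831)
w2·Bw2 = 470466; w2·w2 = 32709; μ ≈ 470466/32709 = 14.383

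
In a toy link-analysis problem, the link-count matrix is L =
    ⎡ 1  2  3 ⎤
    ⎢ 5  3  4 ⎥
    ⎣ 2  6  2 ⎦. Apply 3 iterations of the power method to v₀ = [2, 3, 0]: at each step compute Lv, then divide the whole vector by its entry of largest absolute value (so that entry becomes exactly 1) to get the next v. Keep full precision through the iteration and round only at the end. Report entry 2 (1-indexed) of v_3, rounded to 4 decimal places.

Lv0 = (8.00000, 19.00000, 22.00000); divide by 22.00000 → v1 = (0.36364, 0.86364, 1.00000)
Lv1 = (5.09091, 8.40909, 7.90909); divide by 8.40909 → v2 = (0.60541, 1.00000, 0.94054)
Lv2 = (5.42703, 9.78919, 9.09189); divide by 9.78919 → v3 = (0.55439, 1.00000, 0.92877)
Requested entry of v3: 1811/1811 = 1.0000

1.0000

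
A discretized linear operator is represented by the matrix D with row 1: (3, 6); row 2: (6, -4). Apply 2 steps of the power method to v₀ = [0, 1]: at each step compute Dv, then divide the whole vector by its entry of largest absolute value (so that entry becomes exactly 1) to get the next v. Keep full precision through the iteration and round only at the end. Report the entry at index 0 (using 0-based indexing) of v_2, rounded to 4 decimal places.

Dv0 = (6.00000, -4.00000); divide by 6.00000 → v1 = (1.00000, -0.66667)
Dv1 = (-1.00000, 8.66667); divide by 8.66667 → v2 = (-0.11538, 1.00000)
Requested entry of v2: -6/52 = -0.1154

-0.1154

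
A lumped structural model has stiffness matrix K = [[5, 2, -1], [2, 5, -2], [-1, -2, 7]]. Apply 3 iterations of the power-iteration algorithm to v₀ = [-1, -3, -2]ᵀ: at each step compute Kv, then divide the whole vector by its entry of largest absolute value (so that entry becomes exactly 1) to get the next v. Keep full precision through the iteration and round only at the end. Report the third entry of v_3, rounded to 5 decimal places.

-0.23371

Kv0 = (-9.000000, -13.000000, -7.000000); divide by -13.000000 → v1 = (0.692308, 1.000000, 0.538462)
Kv1 = (4.923077, 5.307692, 1.076923); divide by 5.307692 → v2 = (0.927536, 1.000000, 0.202899)
Kv2 = (6.434783, 6.449275, -1.507246); divide by 6.449275 → v3 = (0.997753, 1.000000, -0.233708)
Requested entry of v3: 104/-445 = -0.23371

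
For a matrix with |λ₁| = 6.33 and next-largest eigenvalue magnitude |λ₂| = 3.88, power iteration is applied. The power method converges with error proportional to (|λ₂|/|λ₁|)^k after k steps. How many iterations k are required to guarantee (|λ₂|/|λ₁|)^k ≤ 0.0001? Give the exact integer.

|λ₂/λ₁| = 3.88/6.33 = 0.61295
Need k ≥ ln(0.0001) / ln(0.61295) = -9.2103 / -0.4895 ≈ 18.817
Smallest integer k satisfying the bound: 19

19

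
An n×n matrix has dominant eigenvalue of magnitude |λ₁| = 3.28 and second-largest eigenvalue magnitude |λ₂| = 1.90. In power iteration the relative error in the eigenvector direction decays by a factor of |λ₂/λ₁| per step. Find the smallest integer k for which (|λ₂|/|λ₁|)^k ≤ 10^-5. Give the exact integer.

|λ₂/λ₁| = 1.90/3.28 = 0.57927
Need k ≥ ln(10^-5) / ln(0.57927) = -11.5129 / -0.5460 ≈ 21.086
Smallest integer k satisfying the bound: 22

22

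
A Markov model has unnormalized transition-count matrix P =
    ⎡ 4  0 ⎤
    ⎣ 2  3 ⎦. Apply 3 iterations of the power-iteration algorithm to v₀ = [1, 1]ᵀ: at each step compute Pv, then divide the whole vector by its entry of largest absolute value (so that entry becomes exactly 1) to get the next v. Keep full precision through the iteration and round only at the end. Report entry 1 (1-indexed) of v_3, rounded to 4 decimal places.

0.6337

Pv0 = (4.00000, 5.00000); divide by 5.00000 → v1 = (0.80000, 1.00000)
Pv1 = (3.20000, 4.60000); divide by 4.60000 → v2 = (0.69565, 1.00000)
Pv2 = (2.78261, 4.39130); divide by 4.39130 → v3 = (0.63366, 1.00000)
Requested entry of v3: 64/101 = 0.6337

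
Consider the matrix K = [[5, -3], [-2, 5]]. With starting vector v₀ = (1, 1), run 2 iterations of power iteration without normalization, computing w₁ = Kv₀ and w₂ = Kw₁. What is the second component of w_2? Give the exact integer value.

11

w1 = Kv₀ = (5·1 + (-3)·1; (-2)·1 + 5·1) = (2, 3)
w2 = Kw1 = (5·2 + (-3)·3; (-2)·2 + 5·3) = (1, 11)
The requested component of w2 is 11.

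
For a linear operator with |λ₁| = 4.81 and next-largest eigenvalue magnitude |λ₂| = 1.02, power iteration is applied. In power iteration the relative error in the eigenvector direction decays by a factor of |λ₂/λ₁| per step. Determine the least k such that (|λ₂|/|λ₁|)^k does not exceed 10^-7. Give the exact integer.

11

|λ₂/λ₁| = 1.02/4.81 = 0.21206
Need k ≥ ln(10^-7) / ln(0.21206) = -16.1181 / -1.5509 ≈ 10.393
Smallest integer k satisfying the bound: 11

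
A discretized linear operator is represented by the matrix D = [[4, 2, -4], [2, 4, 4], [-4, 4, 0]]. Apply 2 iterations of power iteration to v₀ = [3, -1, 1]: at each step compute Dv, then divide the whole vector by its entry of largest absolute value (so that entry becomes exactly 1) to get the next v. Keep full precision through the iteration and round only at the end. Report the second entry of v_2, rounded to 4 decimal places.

-0.2800

Dv0 = (6.00000, 6.00000, -16.00000); divide by -16.00000 → v1 = (-0.37500, -0.37500, 1.00000)
Dv1 = (-6.25000, 1.75000, 0.00000); divide by -6.25000 → v2 = (1.00000, -0.28000, 0.00000)
Requested entry of v2: -28/100 = -0.2800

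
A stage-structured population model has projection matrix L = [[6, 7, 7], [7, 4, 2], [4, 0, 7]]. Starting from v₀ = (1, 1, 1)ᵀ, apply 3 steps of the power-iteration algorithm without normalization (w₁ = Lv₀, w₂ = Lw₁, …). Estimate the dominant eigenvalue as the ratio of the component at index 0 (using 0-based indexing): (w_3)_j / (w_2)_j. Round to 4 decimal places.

w1 = Lv₀ = (6·1 + 7·1 + 7·1; 7·1 + 4·1 + 2·1; 4·1 + 0·1 + 7·1) = (20, 13, 11)
w2 = Lw1 = (6·20 + 7·13 + 7·11; 7·20 + 4·13 + 2·11; 4·20 + 0·13 + 7·11) = (288, 214, 157)
w3 = Lw2 = (4325, 3186, 2251)
Ratio at component: 4325 / 288 = 15.0174

λ ≈ 15.0174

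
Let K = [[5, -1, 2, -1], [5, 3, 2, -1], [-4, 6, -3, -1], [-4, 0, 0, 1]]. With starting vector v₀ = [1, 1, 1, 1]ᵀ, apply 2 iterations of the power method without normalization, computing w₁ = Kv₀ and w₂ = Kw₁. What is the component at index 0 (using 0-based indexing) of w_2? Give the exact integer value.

15

w1 = Kv₀ = (5·1 + (-1)·1 + 2·1 + (-1)·1; 5·1 + 3·1 + 2·1 + (-1)·1; (-4)·1 + 6·1 + (-3)·1 + (-1)·1; (-4)·1 + 0·1 + 0·1 + 1·1) = (5, 9, -2, -3)
w2 = Kw1 = (5·5 + (-1)·9 + 2·(-2) + (-1)·(-3); 5·5 + 3·9 + 2·(-2) + (-1)·(-3); (-4)·5 + 6·9 + (-3)·(-2) + (-1)·(-3); (-4)·5 + 0·9 + 0·(-2) + 1·(-3)) = (15, 51, 43, -23)
The requested component of w2 is 15.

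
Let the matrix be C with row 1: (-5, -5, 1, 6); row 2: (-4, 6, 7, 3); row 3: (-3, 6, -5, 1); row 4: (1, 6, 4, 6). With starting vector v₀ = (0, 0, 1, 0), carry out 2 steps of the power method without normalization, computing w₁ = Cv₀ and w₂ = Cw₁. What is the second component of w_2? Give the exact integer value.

w1 = Cv₀ = (1, 7, -5, 4)
w2 = Cw1 = (-21, 15, 68, 47)
The requested component of w2 is 15.

15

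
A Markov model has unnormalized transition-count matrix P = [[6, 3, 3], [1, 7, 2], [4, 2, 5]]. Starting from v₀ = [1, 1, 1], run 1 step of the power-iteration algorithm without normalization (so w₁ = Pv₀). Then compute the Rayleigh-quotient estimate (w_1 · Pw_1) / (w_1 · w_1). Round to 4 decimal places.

10.9945

w1 = Pv₀ = (6·1 + 3·1 + 3·1; 1·1 + 7·1 + 2·1; 4·1 + 2·1 + 5·1) = (12, 10, 11)
Pw1 = (135, 104, 123)
w1·Pw1 = 12·135 + 10·104 + 11·123 = 4013; w1·w1 = 12·12 + 10·10 + 11·11 = 365
λ ≈ 4013/365 = 10.9945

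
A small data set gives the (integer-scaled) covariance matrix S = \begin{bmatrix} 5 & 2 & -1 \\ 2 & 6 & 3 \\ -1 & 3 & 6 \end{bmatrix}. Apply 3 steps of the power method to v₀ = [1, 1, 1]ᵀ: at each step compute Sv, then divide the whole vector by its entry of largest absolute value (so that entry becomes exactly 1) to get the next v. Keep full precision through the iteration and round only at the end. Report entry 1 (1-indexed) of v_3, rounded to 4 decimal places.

0.3773

Sv0 = (6.00000, 11.00000, 8.00000); divide by 11.00000 → v1 = (0.54545, 1.00000, 0.72727)
Sv1 = (4.00000, 9.27273, 6.81818); divide by 9.27273 → v2 = (0.43137, 1.00000, 0.73529)
Sv2 = (3.42157, 9.06863, 6.98039); divide by 9.06863 → v3 = (0.37730, 1.00000, 0.76973)
Requested entry of v3: 349/925 = 0.3773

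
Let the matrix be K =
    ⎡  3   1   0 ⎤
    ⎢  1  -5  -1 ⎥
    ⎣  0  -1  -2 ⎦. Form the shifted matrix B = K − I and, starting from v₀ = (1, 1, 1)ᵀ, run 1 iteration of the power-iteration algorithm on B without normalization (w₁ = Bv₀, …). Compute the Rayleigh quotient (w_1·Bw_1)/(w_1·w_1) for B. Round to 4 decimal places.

-5.4098

B = K − I has rows (2, 1, 0); (1, -6, -1); (0, -1, -3)
w1 = Bv₀ = (2·1 + 1·1 + 0·1; 1·1 + (-6)·1 + (-1)·1; 0·1 + (-1)·1 + (-3)·1) = (3, -6, -4)
Bw1 = (0, 43, 18)
w1·Bw1 = -330; w1·w1 = 61; μ ≈ -330/61 = -5.4098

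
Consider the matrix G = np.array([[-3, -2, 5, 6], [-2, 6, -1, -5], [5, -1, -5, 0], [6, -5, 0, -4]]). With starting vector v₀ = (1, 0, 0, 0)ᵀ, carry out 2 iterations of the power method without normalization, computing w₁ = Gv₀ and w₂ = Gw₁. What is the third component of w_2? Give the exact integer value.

w1 = Gv₀ = ((-3)·1 + (-2)·0 + 5·0 + 6·0; (-2)·1 + 6·0 + (-1)·0 + (-5)·0; 5·1 + (-1)·0 + (-5)·0 + 0·0; 6·1 + (-5)·0 + 0·0 + (-4)·0) = (-3, -2, 5, 6)
w2 = Gw1 = ((-3)·(-3) + (-2)·(-2) + 5·5 + 6·6; (-2)·(-3) + 6·(-2) + (-1)·5 + (-5)·6; 5·(-3) + (-1)·(-2) + (-5)·5 + 0·6; 6·(-3) + (-5)·(-2) + 0·5 + (-4)·6) = (74, -41, -38, -32)
The requested component of w2 is -38.

-38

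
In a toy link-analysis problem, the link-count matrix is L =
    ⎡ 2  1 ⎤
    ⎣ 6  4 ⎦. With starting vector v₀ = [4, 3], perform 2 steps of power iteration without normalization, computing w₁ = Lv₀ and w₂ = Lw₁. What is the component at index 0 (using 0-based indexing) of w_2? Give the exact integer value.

w1 = Lv₀ = (2·4 + 1·3; 6·4 + 4·3) = (11, 36)
w2 = Lw1 = (2·11 + 1·36; 6·11 + 4·36) = (58, 210)
The requested component of w2 is 58.

58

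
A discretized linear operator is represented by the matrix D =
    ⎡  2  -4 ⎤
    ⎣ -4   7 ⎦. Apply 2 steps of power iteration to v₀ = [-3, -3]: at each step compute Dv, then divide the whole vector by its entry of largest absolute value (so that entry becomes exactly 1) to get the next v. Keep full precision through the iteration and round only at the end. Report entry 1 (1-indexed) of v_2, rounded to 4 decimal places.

-0.5517

Dv0 = (6.00000, -9.00000); divide by -9.00000 → v1 = (-0.66667, 1.00000)
Dv1 = (-5.33333, 9.66667); divide by 9.66667 → v2 = (-0.55172, 1.00000)
Requested entry of v2: 48/-87 = -0.5517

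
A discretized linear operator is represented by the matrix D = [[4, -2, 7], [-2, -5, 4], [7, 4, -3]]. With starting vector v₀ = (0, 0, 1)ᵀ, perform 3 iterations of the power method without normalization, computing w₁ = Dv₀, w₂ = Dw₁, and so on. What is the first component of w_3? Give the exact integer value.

606

w1 = Dv₀ = (4·0 + (-2)·0 + 7·1; (-2)·0 + (-5)·0 + 4·1; 7·0 + 4·0 + (-3)·1) = (7, 4, -3)
w2 = Dw1 = (4·7 + (-2)·4 + 7·(-3); (-2)·7 + (-5)·4 + 4·(-3); 7·7 + 4·4 + (-3)·(-3)) = (-1, -46, 74)
w3 = Dw2 = (606, 528, -413)
The requested component of w3 is 606.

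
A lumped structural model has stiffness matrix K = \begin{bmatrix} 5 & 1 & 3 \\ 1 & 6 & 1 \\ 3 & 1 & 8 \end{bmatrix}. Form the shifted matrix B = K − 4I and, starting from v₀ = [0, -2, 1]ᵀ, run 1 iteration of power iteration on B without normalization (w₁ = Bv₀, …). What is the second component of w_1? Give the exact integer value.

-3

B = K − 4I has rows (1, 1, 3); (1, 2, 1); (3, 1, 4)
w1 = Bv₀ = (1·0 + 1·(-2) + 3·1; 1·0 + 2·(-2) + 1·1; 3·0 + 1·(-2) + 4·1) = (1, -3, 2)
Requested component of w1: -3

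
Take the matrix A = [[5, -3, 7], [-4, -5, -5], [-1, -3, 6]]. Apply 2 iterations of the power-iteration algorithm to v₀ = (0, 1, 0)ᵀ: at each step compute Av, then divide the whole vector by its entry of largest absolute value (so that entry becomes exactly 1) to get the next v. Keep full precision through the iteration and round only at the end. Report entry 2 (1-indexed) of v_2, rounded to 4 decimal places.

Av0 = (-3.00000, -5.00000, -3.00000); divide by -5.00000 → v1 = (0.60000, 1.00000, 0.60000)
Av1 = (4.20000, -10.40000, 0.00000); divide by -10.40000 → v2 = (-0.40385, 1.00000, 0.00000)
Requested entry of v2: 52/52 = 1.0000

1.0000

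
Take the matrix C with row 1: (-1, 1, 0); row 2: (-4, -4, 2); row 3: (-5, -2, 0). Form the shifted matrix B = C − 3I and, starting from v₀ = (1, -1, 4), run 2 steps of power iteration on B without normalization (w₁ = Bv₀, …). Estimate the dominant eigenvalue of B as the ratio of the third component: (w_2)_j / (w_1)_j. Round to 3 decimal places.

-3.200

B = C − 3I has rows (-4, 1, 0); (-4, -7, 2); (-5, -2, -3)
w1 = Bv₀ = ((-4)·1 + 1·(-1) + 0·4; (-4)·1 + (-7)·(-1) + 2·4; (-5)·1 + (-2)·(-1) + (-3)·4) = (-5, 11, -15)
w2 = Bw1 = ((-4)·(-5) + 1·11 + 0·(-15); (-4)·(-5) + (-7)·11 + 2·(-15); (-5)·(-5) + (-2)·11 + (-3)·(-15)) = (31, -87, 48)
Ratio: 48/-15 = -3.200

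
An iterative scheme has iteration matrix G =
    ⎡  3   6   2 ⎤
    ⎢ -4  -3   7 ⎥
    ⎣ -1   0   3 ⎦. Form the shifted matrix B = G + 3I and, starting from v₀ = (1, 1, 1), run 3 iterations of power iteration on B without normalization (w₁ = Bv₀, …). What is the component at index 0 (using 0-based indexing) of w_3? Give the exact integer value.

B = G + 3I has rows (6, 6, 2); (-4, 0, 7); (-1, 0, 6)
w1 = Bv₀ = (14, 3, 5)
w2 = Bw1 = (112, -21, 16)
w3 = Bw2 = (578, -336, -16)
Requested component of w3: 578

578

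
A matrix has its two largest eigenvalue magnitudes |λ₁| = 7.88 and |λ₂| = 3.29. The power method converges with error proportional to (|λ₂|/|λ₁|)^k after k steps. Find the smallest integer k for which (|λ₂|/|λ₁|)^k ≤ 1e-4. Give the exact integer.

11

|λ₂/λ₁| = 3.29/7.88 = 0.41751
Need k ≥ ln(1e-4) / ln(0.41751) = -9.2103 / -0.8734 ≈ 10.545
Smallest integer k satisfying the bound: 11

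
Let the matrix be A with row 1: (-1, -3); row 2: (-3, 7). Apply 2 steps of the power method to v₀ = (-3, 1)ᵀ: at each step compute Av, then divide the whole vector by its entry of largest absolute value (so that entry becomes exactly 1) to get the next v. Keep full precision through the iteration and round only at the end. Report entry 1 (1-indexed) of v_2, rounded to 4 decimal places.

-0.4286

Av0 = (0.00000, 16.00000); divide by 16.00000 → v1 = (0.00000, 1.00000)
Av1 = (-3.00000, 7.00000); divide by 7.00000 → v2 = (-0.42857, 1.00000)
Requested entry of v2: -48/112 = -0.4286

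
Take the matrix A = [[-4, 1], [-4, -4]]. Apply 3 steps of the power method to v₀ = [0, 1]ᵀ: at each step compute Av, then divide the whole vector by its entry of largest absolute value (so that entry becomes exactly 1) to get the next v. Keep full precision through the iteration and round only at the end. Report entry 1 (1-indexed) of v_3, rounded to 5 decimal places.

Av0 = (1.000000, -4.000000); divide by -4.000000 → v1 = (-0.250000, 1.000000)
Av1 = (2.000000, -3.000000); divide by -3.000000 → v2 = (-0.666667, 1.000000)
Av2 = (3.666667, -1.333333); divide by 3.666667 → v3 = (1.000000, -0.363636)
Requested entry of v3: 44/44 = 1.00000

1.00000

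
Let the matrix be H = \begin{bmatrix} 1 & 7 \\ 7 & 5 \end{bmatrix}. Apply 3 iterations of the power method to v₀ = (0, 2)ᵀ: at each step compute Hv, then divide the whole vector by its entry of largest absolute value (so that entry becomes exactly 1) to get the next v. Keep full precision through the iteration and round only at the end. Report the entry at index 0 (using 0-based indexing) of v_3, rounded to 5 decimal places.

Hv0 = (14.000000, 10.000000); divide by 14.000000 → v1 = (1.000000, 0.714286)
Hv1 = (6.000000, 10.571429); divide by 10.571429 → v2 = (0.567568, 1.000000)
Hv2 = (7.567568, 8.972973); divide by 8.972973 → v3 = (0.843373, 1.000000)
Requested entry of v3: 1120/1328 = 0.84337

0.84337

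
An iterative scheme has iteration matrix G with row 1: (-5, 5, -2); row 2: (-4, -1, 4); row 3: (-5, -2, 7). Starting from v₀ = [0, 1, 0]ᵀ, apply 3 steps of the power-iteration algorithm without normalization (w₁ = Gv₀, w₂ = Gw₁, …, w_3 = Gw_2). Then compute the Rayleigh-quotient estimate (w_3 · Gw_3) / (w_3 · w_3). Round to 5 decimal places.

w1 = Gv₀ = ((-5)·0 + 5·1 + (-2)·0; (-4)·0 + (-1)·1 + 4·0; (-5)·0 + (-2)·1 + 7·0) = (5, -1, -2)
w2 = Gw1 = ((-5)·5 + 5·(-1) + (-2)·(-2); (-4)·5 + (-1)·(-1) + 4·(-2); (-5)·5 + (-2)·(-1) + 7·(-2)) = (-26, -27, -37)
w3 = Gw2 = (69, -17, -75)
Gw3 = (-280, -559, -836)
w3·Gw3 = 69·(-280) + (-17)·(-559) + (-75)·(-836) = 52883; w3·w3 = 69·69 + (-17)·(-17) + (-75)·(-75) = 10675
λ ≈ 52883/10675 = 4.95391

λ ≈ 4.95391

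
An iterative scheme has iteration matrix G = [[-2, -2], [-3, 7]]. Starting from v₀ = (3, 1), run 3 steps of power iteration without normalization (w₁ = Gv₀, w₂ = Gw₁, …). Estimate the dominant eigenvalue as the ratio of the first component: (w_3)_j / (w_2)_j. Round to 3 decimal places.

-3.000

w1 = Gv₀ = ((-2)·3 + (-2)·1; (-3)·3 + 7·1) = (-8, -2)
w2 = Gw1 = ((-2)·(-8) + (-2)·(-2); (-3)·(-8) + 7·(-2)) = (20, 10)
w3 = Gw2 = (-60, 10)
Ratio at component: -60 / 20 = -3.000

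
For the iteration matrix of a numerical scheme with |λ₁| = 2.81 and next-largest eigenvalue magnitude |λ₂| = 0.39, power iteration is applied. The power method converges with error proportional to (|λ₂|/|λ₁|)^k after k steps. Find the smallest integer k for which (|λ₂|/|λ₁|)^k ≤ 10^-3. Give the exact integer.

4

|λ₂/λ₁| = 0.39/2.81 = 0.13879
Need k ≥ ln(10^-3) / ln(0.13879) = -6.9078 / -1.9748 ≈ 3.498
Smallest integer k satisfying the bound: 4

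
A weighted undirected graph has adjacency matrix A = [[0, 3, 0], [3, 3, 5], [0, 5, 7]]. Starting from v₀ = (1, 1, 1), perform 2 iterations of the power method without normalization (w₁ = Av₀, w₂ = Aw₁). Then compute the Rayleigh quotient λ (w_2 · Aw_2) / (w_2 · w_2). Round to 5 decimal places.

w1 = Av₀ = (0·1 + 3·1 + 0·1; 3·1 + 3·1 + 5·1; 0·1 + 5·1 + 7·1) = (3, 11, 12)
w2 = Aw1 = (0·3 + 3·11 + 0·12; 3·3 + 3·11 + 5·12; 0·3 + 5·11 + 7·12) = (33, 102, 139)
Aw2 = (306, 1100, 1483)
w2·Aw2 = 33·306 + 102·1100 + 139·1483 = 328435; w2·w2 = 33·33 + 102·102 + 139·139 = 30814
λ ≈ 328435/30814 = 10.65863

10.65863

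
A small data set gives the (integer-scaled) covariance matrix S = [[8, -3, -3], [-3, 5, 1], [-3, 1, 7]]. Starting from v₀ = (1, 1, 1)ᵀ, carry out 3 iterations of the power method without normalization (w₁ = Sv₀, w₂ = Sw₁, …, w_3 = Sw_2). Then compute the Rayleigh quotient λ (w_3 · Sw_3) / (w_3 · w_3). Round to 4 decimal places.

w1 = Sv₀ = (2, 3, 5)
w2 = Sw1 = (-8, 14, 32)
w3 = Sw2 = (-202, 126, 262)
Sw3 = (-2780, 1498, 2566)
w3·Sw3 = (-202)·(-2780) + 126·1498 + 262·2566 = 1422600; w3·w3 = (-202)·(-202) + 126·126 + 262·262 = 125324
λ ≈ 1422600/125324 = 11.3514

11.3514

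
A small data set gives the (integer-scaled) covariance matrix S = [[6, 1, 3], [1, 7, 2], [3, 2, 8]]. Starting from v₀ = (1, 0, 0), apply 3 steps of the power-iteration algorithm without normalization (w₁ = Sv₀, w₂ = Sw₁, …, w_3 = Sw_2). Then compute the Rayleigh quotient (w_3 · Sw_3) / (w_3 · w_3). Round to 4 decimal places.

w1 = Sv₀ = (6·1 + 1·0 + 3·0; 1·1 + 7·0 + 2·0; 3·1 + 2·0 + 8·0) = (6, 1, 3)
w2 = Sw1 = (6·6 + 1·1 + 3·3; 1·6 + 7·1 + 2·3; 3·6 + 2·1 + 8·3) = (46, 19, 44)
w3 = Sw2 = (427, 267, 528)
Sw3 = (4413, 3352, 6039)
w3·Sw3 = 427·4413 + 267·3352 + 528·6039 = 5967927; w3·w3 = 427·427 + 267·267 + 528·528 = 532402
λ ≈ 5967927/532402 = 11.2094

λ ≈ 11.2094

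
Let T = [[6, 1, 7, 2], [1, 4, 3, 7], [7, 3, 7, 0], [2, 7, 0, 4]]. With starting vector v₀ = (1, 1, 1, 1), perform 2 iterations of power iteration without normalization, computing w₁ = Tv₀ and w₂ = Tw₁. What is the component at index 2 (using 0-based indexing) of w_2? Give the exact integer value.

w1 = Tv₀ = (6·1 + 1·1 + 7·1 + 2·1; 1·1 + 4·1 + 3·1 + 7·1; 7·1 + 3·1 + 7·1 + 0·1; 2·1 + 7·1 + 0·1 + 4·1) = (16, 15, 17, 13)
w2 = Tw1 = (6·16 + 1·15 + 7·17 + 2·13; 1·16 + 4·15 + 3·17 + 7·13; 7·16 + 3·15 + 7·17 + 0·13; 2·16 + 7·15 + 0·17 + 4·13) = (256, 218, 276, 189)
The requested component of w2 is 276.

276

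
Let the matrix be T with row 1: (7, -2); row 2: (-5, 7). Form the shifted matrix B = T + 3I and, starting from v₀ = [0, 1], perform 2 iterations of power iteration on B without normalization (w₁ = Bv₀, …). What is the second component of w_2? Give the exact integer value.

B = T + 3I has rows (10, -2); (-5, 10)
w1 = Bv₀ = (-2, 10)
w2 = Bw1 = (-40, 110)
Requested component of w2: 110

110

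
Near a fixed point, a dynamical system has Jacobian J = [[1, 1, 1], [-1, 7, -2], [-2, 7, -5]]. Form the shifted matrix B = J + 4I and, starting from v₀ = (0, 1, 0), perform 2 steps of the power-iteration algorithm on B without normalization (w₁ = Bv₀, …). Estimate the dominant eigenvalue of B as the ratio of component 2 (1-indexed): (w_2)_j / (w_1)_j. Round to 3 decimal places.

μ ≈ 9.636

B = J + 4I has rows (5, 1, 1); (-1, 11, -2); (-2, 7, -1)
w1 = Bv₀ = (5·0 + 1·1 + 1·0; (-1)·0 + 11·1 + (-2)·0; (-2)·0 + 7·1 + (-1)·0) = (1, 11, 7)
w2 = Bw1 = (5·1 + 1·11 + 1·7; (-1)·1 + 11·11 + (-2)·7; (-2)·1 + 7·11 + (-1)·7) = (23, 106, 68)
Ratio: 106/11 = 9.636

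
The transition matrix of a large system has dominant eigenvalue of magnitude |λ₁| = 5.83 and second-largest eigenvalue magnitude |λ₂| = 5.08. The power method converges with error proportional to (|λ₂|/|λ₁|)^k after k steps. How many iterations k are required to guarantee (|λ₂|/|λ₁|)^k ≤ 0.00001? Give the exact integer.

|λ₂/λ₁| = 5.08/5.83 = 0.87136
Need k ≥ ln(0.00001) / ln(0.87136) = -11.5129 / -0.1377 ≈ 83.605
Smallest integer k satisfying the bound: 84

84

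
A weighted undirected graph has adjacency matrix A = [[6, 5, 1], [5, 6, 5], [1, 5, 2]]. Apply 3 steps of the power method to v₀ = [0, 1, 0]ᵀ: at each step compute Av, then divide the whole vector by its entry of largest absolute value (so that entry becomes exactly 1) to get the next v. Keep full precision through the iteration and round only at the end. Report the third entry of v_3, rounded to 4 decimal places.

0.5488

Av0 = (5.00000, 6.00000, 5.00000); divide by 6.00000 → v1 = (0.83333, 1.00000, 0.83333)
Av1 = (10.83333, 14.33333, 7.50000); divide by 14.33333 → v2 = (0.75581, 1.00000, 0.52326)
Av2 = (10.05814, 12.39535, 6.80233); divide by 12.39535 → v3 = (0.81144, 1.00000, 0.54878)
Requested entry of v3: 585/1066 = 0.5488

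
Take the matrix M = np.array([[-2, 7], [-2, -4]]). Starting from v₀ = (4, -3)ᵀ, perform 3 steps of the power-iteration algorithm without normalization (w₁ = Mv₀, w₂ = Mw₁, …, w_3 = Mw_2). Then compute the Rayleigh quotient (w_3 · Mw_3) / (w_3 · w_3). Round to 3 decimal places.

w1 = Mv₀ = ((-2)·4 + 7·(-3); (-2)·4 + (-4)·(-3)) = (-29, 4)
w2 = Mw1 = ((-2)·(-29) + 7·4; (-2)·(-29) + (-4)·4) = (86, 42)
w3 = Mw2 = (122, -340)
Mw3 = (-2624, 1116)
w3·Mw3 = 122·(-2624) + (-340)·1116 = -699568; w3·w3 = 122·122 + (-340)·(-340) = 130484
λ ≈ -699568/130484 = -5.361

-5.361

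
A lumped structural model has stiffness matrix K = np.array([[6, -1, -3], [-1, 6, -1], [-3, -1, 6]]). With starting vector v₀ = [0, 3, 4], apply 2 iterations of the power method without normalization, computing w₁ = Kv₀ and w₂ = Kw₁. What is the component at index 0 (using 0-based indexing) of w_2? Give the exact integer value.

w1 = Kv₀ = (6·0 + (-1)·3 + (-3)·4; (-1)·0 + 6·3 + (-1)·4; (-3)·0 + (-1)·3 + 6·4) = (-15, 14, 21)
w2 = Kw1 = (6·(-15) + (-1)·14 + (-3)·21; (-1)·(-15) + 6·14 + (-1)·21; (-3)·(-15) + (-1)·14 + 6·21) = (-167, 78, 157)
The requested component of w2 is -167.

-167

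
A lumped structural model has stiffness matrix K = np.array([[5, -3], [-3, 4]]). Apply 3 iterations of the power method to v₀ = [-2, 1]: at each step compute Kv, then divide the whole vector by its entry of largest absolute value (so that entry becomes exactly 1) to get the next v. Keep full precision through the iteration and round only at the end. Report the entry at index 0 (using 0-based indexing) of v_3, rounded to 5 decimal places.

Kv0 = (-13.000000, 10.000000); divide by -13.000000 → v1 = (1.000000, -0.769231)
Kv1 = (7.307692, -6.076923); divide by 7.307692 → v2 = (1.000000, -0.831579)
Kv2 = (7.494737, -6.326316); divide by 7.494737 → v3 = (1.000000, -0.844101)
Requested entry of v3: -712/-712 = 1.00000

1.00000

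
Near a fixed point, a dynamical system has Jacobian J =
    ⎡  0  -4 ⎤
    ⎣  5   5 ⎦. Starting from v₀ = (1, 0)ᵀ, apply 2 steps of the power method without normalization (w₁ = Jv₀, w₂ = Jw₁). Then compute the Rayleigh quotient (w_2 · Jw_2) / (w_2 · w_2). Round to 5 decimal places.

2.56098

w1 = Jv₀ = (0, 5)
w2 = Jw1 = (-20, 25)
Jw2 = (-100, 25)
w2·Jw2 = (-20)·(-100) + 25·25 = 2625; w2·w2 = (-20)·(-20) + 25·25 = 1025
λ ≈ 2625/1025 = 2.56098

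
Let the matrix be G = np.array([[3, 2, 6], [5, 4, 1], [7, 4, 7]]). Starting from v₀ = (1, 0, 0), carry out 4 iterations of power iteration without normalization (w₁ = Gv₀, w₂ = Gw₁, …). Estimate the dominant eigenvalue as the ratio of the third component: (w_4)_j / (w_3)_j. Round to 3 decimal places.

λ ≈ 13.450

w1 = Gv₀ = (3, 5, 7)
w2 = Gw1 = (61, 42, 90)
w3 = Gw2 = (807, 563, 1225)
w4 = Gw3 = (10897, 7512, 16476)
Ratio at component: 16476 / 1225 = 13.450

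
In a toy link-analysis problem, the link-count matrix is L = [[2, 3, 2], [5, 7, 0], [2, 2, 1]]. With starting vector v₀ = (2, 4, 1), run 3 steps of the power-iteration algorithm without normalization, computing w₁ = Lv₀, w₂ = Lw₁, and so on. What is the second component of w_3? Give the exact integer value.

w1 = Lv₀ = (18, 38, 13)
w2 = Lw1 = (176, 356, 125)
w3 = Lw2 = (1670, 3372, 1189)
The requested component of w3 is 3372.

3372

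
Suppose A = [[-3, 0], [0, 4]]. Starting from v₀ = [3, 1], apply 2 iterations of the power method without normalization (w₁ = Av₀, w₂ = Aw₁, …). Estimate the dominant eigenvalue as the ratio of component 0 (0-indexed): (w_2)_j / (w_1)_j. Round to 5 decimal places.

-3.00000

w1 = Av₀ = ((-3)·3 + 0·1; 0·3 + 4·1) = (-9, 4)
w2 = Aw1 = ((-3)·(-9) + 0·4; 0·(-9) + 4·4) = (27, 16)
Ratio at component: 27 / -9 = -3.00000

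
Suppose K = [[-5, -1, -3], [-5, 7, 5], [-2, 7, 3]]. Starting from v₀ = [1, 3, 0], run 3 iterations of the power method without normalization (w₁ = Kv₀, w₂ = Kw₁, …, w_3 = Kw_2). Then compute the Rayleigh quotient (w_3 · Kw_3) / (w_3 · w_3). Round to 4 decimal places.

w1 = Kv₀ = ((-5)·1 + (-1)·3 + (-3)·0; (-5)·1 + 7·3 + 5·0; (-2)·1 + 7·3 + 3·0) = (-8, 16, 19)
w2 = Kw1 = ((-5)·(-8) + (-1)·16 + (-3)·19; (-5)·(-8) + 7·16 + 5·19; (-2)·(-8) + 7·16 + 3·19) = (-33, 247, 185)
w3 = Kw2 = (-637, 2819, 2350)
Kw3 = (-6684, 34668, 28057)
w3·Kw3 = (-637)·(-6684) + 2819·34668 + 2350·28057 = 167920750; w3·w3 = (-637)·(-637) + 2819·2819 + 2350·2350 = 13875030
λ ≈ 167920750/13875030 = 12.1024

λ ≈ 12.1024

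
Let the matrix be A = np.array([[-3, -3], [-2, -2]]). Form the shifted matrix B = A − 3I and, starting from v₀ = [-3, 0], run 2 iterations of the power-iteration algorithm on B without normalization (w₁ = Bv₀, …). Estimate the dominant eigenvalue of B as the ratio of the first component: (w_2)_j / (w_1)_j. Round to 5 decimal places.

B = A − 3I has rows (-6, -3); (-2, -5)
w1 = Bv₀ = ((-6)·(-3) + (-3)·0; (-2)·(-3) + (-5)·0) = (18, 6)
w2 = Bw1 = ((-6)·18 + (-3)·6; (-2)·18 + (-5)·6) = (-126, -66)
Ratio: -126/18 = -7.00000

-7.00000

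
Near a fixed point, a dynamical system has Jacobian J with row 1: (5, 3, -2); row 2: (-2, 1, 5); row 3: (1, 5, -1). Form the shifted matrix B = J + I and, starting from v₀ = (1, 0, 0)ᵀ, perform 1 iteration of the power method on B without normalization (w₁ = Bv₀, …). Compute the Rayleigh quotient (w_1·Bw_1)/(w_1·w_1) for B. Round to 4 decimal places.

B = J + I has rows (6, 3, -2); (-2, 2, 5); (1, 5, 0)
w1 = Bv₀ = (6, -2, 1)
Bw1 = (28, -11, -4)
w1·Bw1 = 186; w1·w1 = 41; μ ≈ 186/41 = 4.5366

4.5366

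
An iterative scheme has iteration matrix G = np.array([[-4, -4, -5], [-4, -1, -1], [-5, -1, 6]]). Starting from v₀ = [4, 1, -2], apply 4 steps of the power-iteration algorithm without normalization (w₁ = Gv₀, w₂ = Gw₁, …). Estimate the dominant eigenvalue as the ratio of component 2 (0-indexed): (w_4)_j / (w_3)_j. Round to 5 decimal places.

w1 = Gv₀ = (-10, -15, -33)
w2 = Gw1 = (265, 88, -133)
w3 = Gw2 = (-747, -1015, -2211)
w4 = Gw3 = (18103, 6214, -8516)
Ratio at component: -8516 / -2211 = 3.85165

3.85165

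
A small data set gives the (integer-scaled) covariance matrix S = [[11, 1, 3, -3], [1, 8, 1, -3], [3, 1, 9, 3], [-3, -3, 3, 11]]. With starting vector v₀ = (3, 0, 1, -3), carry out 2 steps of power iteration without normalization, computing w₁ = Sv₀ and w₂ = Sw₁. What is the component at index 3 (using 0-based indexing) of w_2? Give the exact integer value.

-576

w1 = Sv₀ = (11·3 + 1·0 + 3·1 + (-3)·(-3); 1·3 + 8·0 + 1·1 + (-3)·(-3); 3·3 + 1·0 + 9·1 + 3·(-3); (-3)·3 + (-3)·0 + 3·1 + 11·(-3)) = (45, 13, 9, -39)
w2 = Sw1 = (11·45 + 1·13 + 3·9 + (-3)·(-39); 1·45 + 8·13 + 1·9 + (-3)·(-39); 3·45 + 1·13 + 9·9 + 3·(-39); (-3)·45 + (-3)·13 + 3·9 + 11·(-39)) = (652, 275, 112, -576)
The requested component of w2 is -576.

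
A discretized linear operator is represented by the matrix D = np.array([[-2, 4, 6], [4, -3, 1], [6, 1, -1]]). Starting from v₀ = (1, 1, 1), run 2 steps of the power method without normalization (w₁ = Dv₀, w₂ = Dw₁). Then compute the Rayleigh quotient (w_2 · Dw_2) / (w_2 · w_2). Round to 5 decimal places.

4.85897

w1 = Dv₀ = ((-2)·1 + 4·1 + 6·1; 4·1 + (-3)·1 + 1·1; 6·1 + 1·1 + (-1)·1) = (8, 2, 6)
w2 = Dw1 = ((-2)·8 + 4·2 + 6·6; 4·8 + (-3)·2 + 1·6; 6·8 + 1·2 + (-1)·6) = (28, 32, 44)
Dw2 = (336, 60, 156)
w2·Dw2 = 28·336 + 32·60 + 44·156 = 18192; w2·w2 = 28·28 + 32·32 + 44·44 = 3744
λ ≈ 18192/3744 = 4.85897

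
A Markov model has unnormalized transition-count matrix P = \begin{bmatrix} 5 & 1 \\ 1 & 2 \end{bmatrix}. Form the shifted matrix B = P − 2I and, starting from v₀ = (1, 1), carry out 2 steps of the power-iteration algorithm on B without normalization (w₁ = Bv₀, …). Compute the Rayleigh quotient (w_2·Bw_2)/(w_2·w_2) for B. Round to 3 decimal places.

B = P − 2I has rows (3, 1); (1, 0)
w1 = Bv₀ = (4, 1)
w2 = Bw1 = (13, 4)
Bw2 = (43, 13)
w2·Bw2 = 611; w2·w2 = 185; μ ≈ 611/185 = 3.303

μ ≈ 3.303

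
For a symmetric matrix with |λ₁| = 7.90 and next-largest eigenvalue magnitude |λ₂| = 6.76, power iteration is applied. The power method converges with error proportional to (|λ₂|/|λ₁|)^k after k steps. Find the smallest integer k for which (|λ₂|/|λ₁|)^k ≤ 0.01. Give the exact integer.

30

|λ₂/λ₁| = 6.76/7.90 = 0.85570
Need k ≥ ln(0.01) / ln(0.85570) = -4.6052 / -0.1558 ≈ 29.551
Smallest integer k satisfying the bound: 30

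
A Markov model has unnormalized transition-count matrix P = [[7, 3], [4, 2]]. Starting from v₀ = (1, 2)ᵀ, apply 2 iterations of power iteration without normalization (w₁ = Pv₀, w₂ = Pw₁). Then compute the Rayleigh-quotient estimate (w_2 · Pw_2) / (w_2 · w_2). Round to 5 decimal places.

8.77153

w1 = Pv₀ = (13, 8)
w2 = Pw1 = (115, 68)
Pw2 = (1009, 596)
w2·Pw2 = 115·1009 + 68·596 = 156563; w2·w2 = 115·115 + 68·68 = 17849
λ ≈ 156563/17849 = 8.77153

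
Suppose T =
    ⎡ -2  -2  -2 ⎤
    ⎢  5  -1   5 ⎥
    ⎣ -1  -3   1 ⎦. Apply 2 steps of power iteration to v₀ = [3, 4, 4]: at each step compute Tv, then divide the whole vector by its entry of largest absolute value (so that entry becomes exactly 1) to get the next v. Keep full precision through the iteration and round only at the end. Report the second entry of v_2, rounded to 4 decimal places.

1.0000

Tv0 = (-22.00000, 31.00000, -11.00000); divide by 31.00000 → v1 = (-0.70968, 1.00000, -0.35484)
Tv1 = (0.12903, -6.32258, -2.64516); divide by -6.32258 → v2 = (-0.02041, 1.00000, 0.41837)
Requested entry of v2: -196/-196 = 1.0000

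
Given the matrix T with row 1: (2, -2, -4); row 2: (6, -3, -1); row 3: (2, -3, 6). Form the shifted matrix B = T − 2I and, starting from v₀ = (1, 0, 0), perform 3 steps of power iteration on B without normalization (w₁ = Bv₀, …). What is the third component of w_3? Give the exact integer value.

B = T − 2I has rows (0, -2, -4); (6, -5, -1); (2, -3, 4)
w1 = Bv₀ = (0·1 + (-2)·0 + (-4)·0; 6·1 + (-5)·0 + (-1)·0; 2·1 + (-3)·0 + 4·0) = (0, 6, 2)
w2 = Bw1 = (0·0 + (-2)·6 + (-4)·2; 6·0 + (-5)·6 + (-1)·2; 2·0 + (-3)·6 + 4·2) = (-20, -32, -10)
w3 = Bw2 = (104, 50, 16)
Requested component of w3: 16

16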